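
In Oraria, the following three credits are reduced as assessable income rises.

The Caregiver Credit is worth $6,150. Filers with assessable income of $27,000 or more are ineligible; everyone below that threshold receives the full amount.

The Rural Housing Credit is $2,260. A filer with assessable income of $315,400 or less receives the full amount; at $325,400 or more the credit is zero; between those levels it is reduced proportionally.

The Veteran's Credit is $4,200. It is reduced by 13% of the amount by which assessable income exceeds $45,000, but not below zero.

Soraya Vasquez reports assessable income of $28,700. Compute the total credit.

$6,460

Caregiver Credit: $28,700 meets or exceeds the $27,000 cutoff, so the credit is $0.
Rural Housing Credit: $28,700 is at or below the $315,400 threshold, so the full $2,260 applies.
Veteran's Credit: $28,700 is at or below the $45,000 threshold, so the full $4,200 applies.
Total: $0 + $2,260 + $4,200 = $6,460.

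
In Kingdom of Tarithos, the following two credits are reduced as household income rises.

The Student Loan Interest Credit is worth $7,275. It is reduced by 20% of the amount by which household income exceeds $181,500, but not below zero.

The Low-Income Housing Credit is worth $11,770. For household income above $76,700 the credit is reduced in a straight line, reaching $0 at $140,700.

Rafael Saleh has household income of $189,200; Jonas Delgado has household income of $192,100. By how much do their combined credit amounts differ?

$580

Rafael ($189,200): Student Loan Interest Credit: 20% of the $7,700 excess over $181,500 is $1,540; credit = $7,275 − $1,540 = $5,735. Low-Income Housing Credit: $189,200 is at or above $140,700, so the credit is $0. total $5,735 + $0 = $5,735
Jonas ($192,100): Student Loan Interest Credit: 20% of the $10,600 excess over $181,500 is $2,120; credit = $7,275 − $2,120 = $5,155. Low-Income Housing Credit: $192,100 is at or above $140,700, so the credit is $0. total $5,155 + $0 = $5,155
Difference: |$5,735 − $5,155| = $580.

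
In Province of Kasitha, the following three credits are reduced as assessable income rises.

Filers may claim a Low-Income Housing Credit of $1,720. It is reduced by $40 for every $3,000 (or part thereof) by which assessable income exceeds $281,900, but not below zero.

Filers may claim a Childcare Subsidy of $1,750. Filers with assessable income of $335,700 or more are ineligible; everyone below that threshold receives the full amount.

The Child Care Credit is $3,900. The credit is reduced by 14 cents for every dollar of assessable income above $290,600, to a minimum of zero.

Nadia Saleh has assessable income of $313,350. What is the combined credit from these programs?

Low-Income Housing Credit: income exceeds $281,900 by $31,450, which is 11 full-or-partial $3,000 increments; reduction = 11 × $40 = $440, leaving $1,280.
Childcare Subsidy: $313,350 is below the $335,700 cutoff, so the full $1,750 applies.
Child Care Credit: 14% of the $22,750 excess over $290,600 is $3,185; credit = $3,900 − $3,185 = $715.
Total: $1,280 + $1,750 + $715 = $3,745.

$3,745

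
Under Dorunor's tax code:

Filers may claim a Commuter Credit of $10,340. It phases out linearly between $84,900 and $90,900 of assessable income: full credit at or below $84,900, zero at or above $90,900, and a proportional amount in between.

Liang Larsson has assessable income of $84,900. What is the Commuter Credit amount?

$10,340

Commuter Credit: $84,900 is at or below the $84,900 threshold, so the full $10,340 applies.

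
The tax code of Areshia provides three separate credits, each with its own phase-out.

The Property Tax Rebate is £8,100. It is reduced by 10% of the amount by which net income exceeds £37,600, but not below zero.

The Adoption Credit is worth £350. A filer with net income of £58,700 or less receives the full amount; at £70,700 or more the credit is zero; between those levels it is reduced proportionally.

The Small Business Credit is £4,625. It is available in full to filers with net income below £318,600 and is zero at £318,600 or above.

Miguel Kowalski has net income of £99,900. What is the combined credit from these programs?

£6,495

Property Tax Rebate: 10% of the £62,300 excess over £37,600 is £6,230; credit = £8,100 − £6,230 = £1,870.
Adoption Credit: £99,900 is at or above £70,700, so the credit is £0.
Small Business Credit: £99,900 is below the £318,600 cutoff, so the full £4,625 applies.
Total: £1,870 + £0 + £4,625 = £6,495.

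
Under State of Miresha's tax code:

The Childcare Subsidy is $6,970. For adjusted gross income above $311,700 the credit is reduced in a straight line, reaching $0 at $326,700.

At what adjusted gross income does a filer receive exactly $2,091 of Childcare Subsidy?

$322,200

$2,091 is 2,091/6,970 of the full $6,970, so 4,879/6,970 of the $15,000 range has been used: income = $311,700 + $15,000 × 4,879/6,970 = $322,200.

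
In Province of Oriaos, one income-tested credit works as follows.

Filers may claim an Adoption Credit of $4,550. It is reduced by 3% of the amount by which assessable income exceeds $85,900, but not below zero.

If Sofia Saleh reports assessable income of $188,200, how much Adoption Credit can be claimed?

$1,481

Adoption Credit: 3% of the $102,300 excess over $85,900 is $3,069; credit = $4,550 − $3,069 = $1,481.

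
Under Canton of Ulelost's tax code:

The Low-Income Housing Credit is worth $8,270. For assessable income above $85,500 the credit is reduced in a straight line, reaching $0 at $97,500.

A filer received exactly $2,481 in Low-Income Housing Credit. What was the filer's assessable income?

$2,481 is 2,481/8,270 of the full $8,270, so 5,789/8,270 of the $12,000 range has been used: income = $85,500 + $12,000 × 5,789/8,270 = $93,900.

$93,900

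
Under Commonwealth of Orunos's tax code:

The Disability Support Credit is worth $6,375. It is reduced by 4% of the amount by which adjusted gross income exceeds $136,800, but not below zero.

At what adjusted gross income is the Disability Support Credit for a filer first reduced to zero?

The credit falls by 4% of each dollar above $136,800, so it reaches zero when the excess is $6,375 / 4% = $159,375: income = $136,800 + $159,375 = $296,175.

$296,175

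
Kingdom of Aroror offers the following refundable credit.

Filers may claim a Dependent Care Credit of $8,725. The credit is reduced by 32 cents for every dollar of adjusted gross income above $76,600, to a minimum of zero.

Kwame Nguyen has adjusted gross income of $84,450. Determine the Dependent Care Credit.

$6,213

Dependent Care Credit: 32% of the $7,850 excess over $76,600 is $2,512; credit = $8,725 − $2,512 = $6,213.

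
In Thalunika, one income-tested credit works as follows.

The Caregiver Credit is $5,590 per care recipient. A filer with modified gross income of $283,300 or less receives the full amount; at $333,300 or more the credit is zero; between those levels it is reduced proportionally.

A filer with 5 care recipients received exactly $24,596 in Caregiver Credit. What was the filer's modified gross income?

$289,300

Full credit = 5 × $5,590 = $27,950.
$24,596 is 24,596/27,950 of the full $27,950, so 3,354/27,950 of the $50,000 range has been used: income = $283,300 + $50,000 × 3,354/27,950 = $289,300.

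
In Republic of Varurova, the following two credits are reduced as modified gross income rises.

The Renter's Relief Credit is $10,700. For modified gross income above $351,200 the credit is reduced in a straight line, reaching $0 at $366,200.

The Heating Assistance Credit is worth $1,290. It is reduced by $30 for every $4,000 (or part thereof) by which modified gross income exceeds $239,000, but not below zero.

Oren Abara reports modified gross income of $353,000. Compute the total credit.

Renter's Relief Credit: $353,000 is $1,800 into a $15,000 phase-out range, leaving 13,200/15,000 of the credit: $10,700 × 13,200/15,000 = $9,416.
Heating Assistance Credit: income exceeds $239,000 by $114,000, which is 29 full-or-partial $4,000 increments; reduction = 29 × $30 = $870, leaving $420.
Total: $9,416 + $420 = $9,836.

$9,836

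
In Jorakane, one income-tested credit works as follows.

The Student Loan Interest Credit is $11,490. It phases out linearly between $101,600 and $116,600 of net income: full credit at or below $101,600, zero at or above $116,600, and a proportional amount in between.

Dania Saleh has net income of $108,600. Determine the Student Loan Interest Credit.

$6,128

Student Loan Interest Credit: $108,600 is $7,000 into a $15,000 phase-out range, leaving 8,000/15,000 of the credit: $11,490 × 8,000/15,000 = $6,128.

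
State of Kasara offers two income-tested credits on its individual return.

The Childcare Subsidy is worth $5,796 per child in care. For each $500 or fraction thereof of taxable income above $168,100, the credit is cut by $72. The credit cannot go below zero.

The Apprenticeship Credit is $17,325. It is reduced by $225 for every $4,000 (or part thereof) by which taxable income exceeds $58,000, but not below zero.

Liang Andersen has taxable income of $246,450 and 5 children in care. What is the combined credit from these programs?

Childcare Subsidy: base = 5 × $5,796 = $28,980. income exceeds $168,100 by $78,350, which is 157 full-or-partial $500 increments; reduction = 157 × $72 = $11,304, leaving $17,676.
Apprenticeship Credit: income exceeds $58,000 by $188,450, which is 48 full-or-partial $4,000 increments; reduction = 48 × $225 = $10,800, leaving $6,525.
Total: $17,676 + $6,525 = $24,201.

$24,201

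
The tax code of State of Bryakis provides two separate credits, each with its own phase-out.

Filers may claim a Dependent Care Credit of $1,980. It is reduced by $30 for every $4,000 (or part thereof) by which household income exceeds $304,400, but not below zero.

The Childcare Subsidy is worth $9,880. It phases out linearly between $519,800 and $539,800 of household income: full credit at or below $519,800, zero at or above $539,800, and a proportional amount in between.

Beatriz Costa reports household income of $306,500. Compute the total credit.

$11,830

Dependent Care Credit: income exceeds $304,400 by $2,100, which is 1 full-or-partial $4,000 increment; reduction = 1 × $30 = $30, leaving $1,950.
Childcare Subsidy: $306,500 is at or below the $519,800 threshold, so the full $9,880 applies.
Total: $1,950 + $9,880 = $11,830.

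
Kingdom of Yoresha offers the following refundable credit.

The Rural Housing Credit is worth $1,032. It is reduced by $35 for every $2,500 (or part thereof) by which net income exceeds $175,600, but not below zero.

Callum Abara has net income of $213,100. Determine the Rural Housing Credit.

$507

Rural Housing Credit: income exceeds $175,600 by $37,500, which is 15 full-or-partial $2,500 increments; reduction = 15 × $35 = $525, leaving $507.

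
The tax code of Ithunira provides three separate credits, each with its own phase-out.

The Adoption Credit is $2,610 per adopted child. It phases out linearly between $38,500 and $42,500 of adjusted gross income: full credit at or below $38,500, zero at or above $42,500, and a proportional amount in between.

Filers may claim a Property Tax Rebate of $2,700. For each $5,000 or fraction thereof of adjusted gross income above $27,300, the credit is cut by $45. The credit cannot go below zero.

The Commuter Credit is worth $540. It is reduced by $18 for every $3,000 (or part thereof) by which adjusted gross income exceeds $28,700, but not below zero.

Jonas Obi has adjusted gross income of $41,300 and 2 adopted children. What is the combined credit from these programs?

Adoption Credit: base = 2 × $2,610 = $5,220. $41,300 is $2,800 into a $4,000 phase-out range, leaving 1,200/4,000 of the credit: $5,220 × 1,200/4,000 = $1,566.
Property Tax Rebate: income exceeds $27,300 by $14,000, which is 3 full-or-partial $5,000 increments; reduction = 3 × $45 = $135, leaving $2,565.
Commuter Credit: income exceeds $28,700 by $12,600, which is 5 full-or-partial $3,000 increments; reduction = 5 × $18 = $90, leaving $450.
Total: $1,566 + $2,565 + $450 = $4,581.

$4,581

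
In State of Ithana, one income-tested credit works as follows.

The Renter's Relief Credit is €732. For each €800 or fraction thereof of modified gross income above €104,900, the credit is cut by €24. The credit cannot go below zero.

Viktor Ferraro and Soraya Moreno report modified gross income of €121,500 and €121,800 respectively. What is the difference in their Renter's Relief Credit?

Viktor (€121,500): Renter's Relief Credit: income exceeds €104,900 by €16,600, which is 21 full-or-partial €800 increments; reduction = 21 × €24 = €504, leaving €228.
Soraya (€121,800): Renter's Relief Credit: income exceeds €104,900 by €16,900, which is 22 full-or-partial €800 increments; reduction = 22 × €24 = €528, leaving €204.
Difference: |€228 − €204| = €24.

€24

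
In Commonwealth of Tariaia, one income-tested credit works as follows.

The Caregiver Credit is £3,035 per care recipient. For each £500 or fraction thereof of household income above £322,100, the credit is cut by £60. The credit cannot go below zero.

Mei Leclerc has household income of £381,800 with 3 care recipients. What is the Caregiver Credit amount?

Caregiver Credit: base = 3 × £3,035 = £9,105. income exceeds £322,100 by £59,700, which is 120 full-or-partial £500 increments; reduction = 120 × £60 = £7,200, leaving £1,905.

£1,905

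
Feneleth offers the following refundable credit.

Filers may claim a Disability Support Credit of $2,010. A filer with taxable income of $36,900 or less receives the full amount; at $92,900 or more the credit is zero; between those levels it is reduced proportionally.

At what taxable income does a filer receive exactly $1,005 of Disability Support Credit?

$1,005 is 1,005/2,010 of the full $2,010, so 1,005/2,010 of the $56,000 range has been used: income = $36,900 + $56,000 × 1,005/2,010 = $64,900.

$64,900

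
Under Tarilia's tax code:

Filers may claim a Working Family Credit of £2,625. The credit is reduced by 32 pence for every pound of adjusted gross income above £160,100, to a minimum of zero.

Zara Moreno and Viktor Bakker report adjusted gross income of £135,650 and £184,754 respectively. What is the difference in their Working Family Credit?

£2,625

Zara (£135,650): Working Family Credit: £135,650 is at or below the £160,100 threshold, so the full £2,625 applies.
Viktor (£184,754): Working Family Credit: 32% of the £24,654 excess over £160,100 is £7,889.28 ≥ base, so the credit is £0.
Difference: |£2,625 − £0| = £2,625.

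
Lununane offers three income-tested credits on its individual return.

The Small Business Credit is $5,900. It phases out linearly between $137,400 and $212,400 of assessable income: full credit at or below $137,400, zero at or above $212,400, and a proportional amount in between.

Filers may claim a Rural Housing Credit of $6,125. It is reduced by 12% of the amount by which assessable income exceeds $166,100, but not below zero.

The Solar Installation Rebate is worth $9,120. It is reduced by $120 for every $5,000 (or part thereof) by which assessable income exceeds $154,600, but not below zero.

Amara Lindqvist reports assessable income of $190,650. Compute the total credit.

$13,050

Small Business Credit: $190,650 is $53,250 into a $75,000 phase-out range, leaving 21,750/75,000 of the credit: $5,900 × 21,750/75,000 = $1,711.
Rural Housing Credit: 12% of the $24,550 excess over $166,100 is $2,946; credit = $6,125 − $2,946 = $3,179.
Solar Installation Rebate: income exceeds $154,600 by $36,050, which is 8 full-or-partial $5,000 increments; reduction = 8 × $120 = $960, leaving $8,160.
Total: $1,711 + $3,179 + $8,160 = $13,050.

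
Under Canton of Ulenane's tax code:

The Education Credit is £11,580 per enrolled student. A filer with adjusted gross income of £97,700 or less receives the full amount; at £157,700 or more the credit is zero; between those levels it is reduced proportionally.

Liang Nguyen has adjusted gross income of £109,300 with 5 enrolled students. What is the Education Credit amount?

Education Credit: base = 5 × £11,580 = £57,900. £109,300 is £11,600 into a £60,000 phase-out range, leaving 48,400/60,000 of the credit: £57,900 × 48,400/60,000 = £46,706.

£46,706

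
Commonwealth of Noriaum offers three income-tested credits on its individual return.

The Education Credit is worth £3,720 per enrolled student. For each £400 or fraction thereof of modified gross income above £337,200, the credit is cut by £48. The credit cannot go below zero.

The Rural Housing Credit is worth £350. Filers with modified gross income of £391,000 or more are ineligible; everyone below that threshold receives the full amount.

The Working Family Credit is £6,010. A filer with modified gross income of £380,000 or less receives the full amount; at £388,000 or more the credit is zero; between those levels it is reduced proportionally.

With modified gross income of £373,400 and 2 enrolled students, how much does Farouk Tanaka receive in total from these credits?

£9,432

Education Credit: base = 2 × £3,720 = £7,440. income exceeds £337,200 by £36,200, which is 91 full-or-partial £400 increments; reduction = 91 × £48 = £4,368, leaving £3,072.
Rural Housing Credit: £373,400 is below the £391,000 cutoff, so the full £350 applies.
Working Family Credit: £373,400 is at or below the £380,000 threshold, so the full £6,010 applies.
Total: £3,072 + £350 + £6,010 = £9,432.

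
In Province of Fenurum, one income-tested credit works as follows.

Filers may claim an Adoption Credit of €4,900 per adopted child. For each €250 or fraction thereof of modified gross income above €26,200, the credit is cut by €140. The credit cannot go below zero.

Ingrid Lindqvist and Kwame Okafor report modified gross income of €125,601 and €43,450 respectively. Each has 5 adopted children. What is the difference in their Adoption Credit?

Ingrid (€125,601): Adoption Credit: base = 5 × €4,900 = €24,500. income exceeds €26,200 by €99,401 → 398 increments × €140 = €55,720 ≥ base, so the credit is €0.
Kwame (€43,450): Adoption Credit: base = 5 × €4,900 = €24,500. income exceeds €26,200 by €17,250, which is 69 full-or-partial €250 increments; reduction = 69 × €140 = €9,660, leaving €14,840.
Difference: |€0 − €14,840| = €14,840.

€14,840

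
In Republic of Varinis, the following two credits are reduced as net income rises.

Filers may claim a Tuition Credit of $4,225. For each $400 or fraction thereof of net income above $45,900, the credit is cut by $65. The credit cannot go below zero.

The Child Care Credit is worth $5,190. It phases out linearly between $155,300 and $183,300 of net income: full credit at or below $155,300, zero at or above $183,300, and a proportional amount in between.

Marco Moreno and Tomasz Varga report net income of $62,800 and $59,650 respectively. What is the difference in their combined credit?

Marco ($62,800): Tuition Credit: income exceeds $45,900 by $16,900, which is 43 full-or-partial $400 increments; reduction = 43 × $65 = $2,795, leaving $1,430. Child Care Credit: $62,800 is at or below the $155,300 threshold, so the full $5,190 applies. total $1,430 + $5,190 = $6,620
Tomasz ($59,650): Tuition Credit: income exceeds $45,900 by $13,750, which is 35 full-or-partial $400 increments; reduction = 35 × $65 = $2,275, leaving $1,950. Child Care Credit: $59,650 is at or below the $155,300 threshold, so the full $5,190 applies. total $1,950 + $5,190 = $7,140
Difference: |$6,620 − $7,140| = $520.

$520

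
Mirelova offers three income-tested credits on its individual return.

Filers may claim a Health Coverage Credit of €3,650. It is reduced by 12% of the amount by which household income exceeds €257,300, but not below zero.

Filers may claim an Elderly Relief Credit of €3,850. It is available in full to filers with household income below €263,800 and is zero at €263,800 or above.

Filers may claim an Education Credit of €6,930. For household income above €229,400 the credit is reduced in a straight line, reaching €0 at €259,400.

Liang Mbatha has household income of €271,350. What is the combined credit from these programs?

€1,964

Health Coverage Credit: 12% of the €14,050 excess over €257,300 is €1,686; credit = €3,650 − €1,686 = €1,964.
Elderly Relief Credit: €271,350 meets or exceeds the €263,800 cutoff, so the credit is €0.
Education Credit: €271,350 is at or above €259,400, so the credit is €0.
Total: €1,964 + €0 + €0 = €1,964.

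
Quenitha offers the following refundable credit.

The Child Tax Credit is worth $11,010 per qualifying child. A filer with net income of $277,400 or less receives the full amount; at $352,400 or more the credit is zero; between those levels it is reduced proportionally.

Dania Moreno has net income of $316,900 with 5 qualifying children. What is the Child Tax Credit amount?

$26,057

Child Tax Credit: base = 5 × $11,010 = $55,050. $316,900 is $39,500 into a $75,000 phase-out range, leaving 35,500/75,000 of the credit: $55,050 × 35,500/75,000 = $26,057.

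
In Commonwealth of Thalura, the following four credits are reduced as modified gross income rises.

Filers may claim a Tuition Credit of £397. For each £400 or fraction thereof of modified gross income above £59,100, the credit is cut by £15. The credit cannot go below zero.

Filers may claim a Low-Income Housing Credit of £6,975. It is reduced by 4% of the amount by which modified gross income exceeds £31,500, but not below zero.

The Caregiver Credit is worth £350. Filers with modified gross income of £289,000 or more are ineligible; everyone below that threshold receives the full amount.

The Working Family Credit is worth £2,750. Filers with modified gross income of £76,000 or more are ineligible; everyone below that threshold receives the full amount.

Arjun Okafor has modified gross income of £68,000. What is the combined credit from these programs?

Tuition Credit: income exceeds £59,100 by £8,900, which is 23 full-or-partial £400 increments; reduction = 23 × £15 = £345, leaving £52.
Low-Income Housing Credit: 4% of the £36,500 excess over £31,500 is £1,460; credit = £6,975 − £1,460 = £5,515.
Caregiver Credit: £68,000 is below the £289,000 cutoff, so the full £350 applies.
Working Family Credit: £68,000 is below the £76,000 cutoff, so the full £2,750 applies.
Total: £52 + £5,515 + £350 + £2,750 = £8,667.

£8,667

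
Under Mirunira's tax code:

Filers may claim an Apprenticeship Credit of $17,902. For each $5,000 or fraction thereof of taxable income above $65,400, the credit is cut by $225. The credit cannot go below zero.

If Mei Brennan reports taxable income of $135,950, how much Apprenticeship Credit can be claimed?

$14,527

Apprenticeship Credit: income exceeds $65,400 by $70,550, which is 15 full-or-partial $5,000 increments; reduction = 15 × $225 = $3,375, leaving $14,527.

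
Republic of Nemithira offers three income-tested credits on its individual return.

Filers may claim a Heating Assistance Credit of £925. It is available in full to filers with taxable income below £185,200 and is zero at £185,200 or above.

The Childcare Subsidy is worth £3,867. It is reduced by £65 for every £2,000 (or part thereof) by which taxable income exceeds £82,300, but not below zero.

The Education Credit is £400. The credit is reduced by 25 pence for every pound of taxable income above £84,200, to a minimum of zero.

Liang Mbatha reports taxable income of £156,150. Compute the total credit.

Heating Assistance Credit: £156,150 is below the £185,200 cutoff, so the full £925 applies.
Childcare Subsidy: income exceeds £82,300 by £73,850, which is 37 full-or-partial £2,000 increments; reduction = 37 × £65 = £2,405, leaving £1,462.
Education Credit: 25% of the £71,950 excess over £84,200 is £17,987.50 ≥ base, so the credit is £0.
Total: £925 + £1,462 + £0 = £2,387.

£2,387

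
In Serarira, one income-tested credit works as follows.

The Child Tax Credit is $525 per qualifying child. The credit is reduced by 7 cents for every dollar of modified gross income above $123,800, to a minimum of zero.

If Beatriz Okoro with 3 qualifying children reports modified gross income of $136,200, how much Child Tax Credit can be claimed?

$707

Child Tax Credit: base = 3 × $525 = $1,575. 7% of the $12,400 excess over $123,800 is $868; credit = $1,575 − $868 = $707.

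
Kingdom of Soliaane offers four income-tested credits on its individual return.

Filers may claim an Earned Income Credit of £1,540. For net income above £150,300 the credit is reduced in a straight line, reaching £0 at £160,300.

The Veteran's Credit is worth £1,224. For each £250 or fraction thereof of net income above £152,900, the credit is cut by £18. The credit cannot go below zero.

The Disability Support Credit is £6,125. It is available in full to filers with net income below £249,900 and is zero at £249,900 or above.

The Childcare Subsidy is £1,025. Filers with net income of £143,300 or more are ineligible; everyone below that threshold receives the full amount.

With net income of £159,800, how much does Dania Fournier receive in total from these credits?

Earned Income Credit: £159,800 is £9,500 into a £10,000 phase-out range, leaving 500/10,000 of the credit: £1,540 × 500/10,000 = £77.
Veteran's Credit: income exceeds £152,900 by £6,900, which is 28 full-or-partial £250 increments; reduction = 28 × £18 = £504, leaving £720.
Disability Support Credit: £159,800 is below the £249,900 cutoff, so the full £6,125 applies.
Childcare Subsidy: £159,800 meets or exceeds the £143,300 cutoff, so the credit is £0.
Total: £77 + £720 + £6,125 + £0 = £6,922.

£6,922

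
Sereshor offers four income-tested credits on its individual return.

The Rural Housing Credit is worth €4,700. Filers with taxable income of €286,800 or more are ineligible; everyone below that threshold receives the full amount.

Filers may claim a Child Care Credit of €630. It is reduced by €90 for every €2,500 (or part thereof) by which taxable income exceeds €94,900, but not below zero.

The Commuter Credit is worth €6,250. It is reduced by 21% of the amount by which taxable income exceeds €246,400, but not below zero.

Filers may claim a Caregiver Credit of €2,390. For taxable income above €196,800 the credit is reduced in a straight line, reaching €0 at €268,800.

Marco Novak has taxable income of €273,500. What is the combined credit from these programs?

Rural Housing Credit: €273,500 is below the €286,800 cutoff, so the full €4,700 applies.
Child Care Credit: income exceeds €94,900 by €178,600 → 72 increments × €90 = €6,480 ≥ base, so the credit is €0.
Commuter Credit: 21% of the €27,100 excess over €246,400 is €5,691; credit = €6,250 − €5,691 = €559.
Caregiver Credit: €273,500 is at or above €268,800, so the credit is €0.
Total: €4,700 + €0 + €559 + €0 = €5,259.

€5,259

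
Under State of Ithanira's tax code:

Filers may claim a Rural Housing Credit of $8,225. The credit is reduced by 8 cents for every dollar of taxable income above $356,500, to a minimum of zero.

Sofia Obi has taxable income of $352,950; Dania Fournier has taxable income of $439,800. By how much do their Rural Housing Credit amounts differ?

$6,664

Sofia ($352,950): Rural Housing Credit: $352,950 is at or below the $356,500 threshold, so the full $8,225 applies.
Dania ($439,800): Rural Housing Credit: 8% of the $83,300 excess over $356,500 is $6,664; credit = $8,225 − $6,664 = $1,561.
Difference: |$8,225 − $1,561| = $6,664.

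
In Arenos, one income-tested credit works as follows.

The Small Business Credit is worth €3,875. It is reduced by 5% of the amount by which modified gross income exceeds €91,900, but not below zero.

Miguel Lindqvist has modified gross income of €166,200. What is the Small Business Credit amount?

Small Business Credit: 5% of the €74,300 excess over €91,900 is €3,715; credit = €3,875 − €3,715 = €160.

€160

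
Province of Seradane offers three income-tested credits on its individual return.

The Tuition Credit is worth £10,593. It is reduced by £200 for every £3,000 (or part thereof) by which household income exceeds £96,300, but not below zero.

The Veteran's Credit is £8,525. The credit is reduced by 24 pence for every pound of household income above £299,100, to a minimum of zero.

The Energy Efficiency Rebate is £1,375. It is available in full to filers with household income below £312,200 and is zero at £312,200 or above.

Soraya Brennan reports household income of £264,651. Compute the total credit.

Tuition Credit: income exceeds £96,300 by £168,351 → 57 increments × £200 = £11,400 ≥ base, so the credit is £0.
Veteran's Credit: £264,651 is at or below the £299,100 threshold, so the full £8,525 applies.
Energy Efficiency Rebate: £264,651 is below the £312,200 cutoff, so the full £1,375 applies.
Total: £0 + £8,525 + £1,375 = £9,900.

£9,900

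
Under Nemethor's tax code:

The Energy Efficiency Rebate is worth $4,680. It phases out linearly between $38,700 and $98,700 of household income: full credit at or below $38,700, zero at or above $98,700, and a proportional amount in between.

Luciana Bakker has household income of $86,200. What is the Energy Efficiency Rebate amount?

$975

Energy Efficiency Rebate: $86,200 is $47,500 into a $60,000 phase-out range, leaving 12,500/60,000 of the credit: $4,680 × 12,500/60,000 = $975.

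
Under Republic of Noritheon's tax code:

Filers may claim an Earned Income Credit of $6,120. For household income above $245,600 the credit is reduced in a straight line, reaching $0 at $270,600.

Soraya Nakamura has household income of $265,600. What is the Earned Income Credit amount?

Earned Income Credit: $265,600 is $20,000 into a $25,000 phase-out range, leaving 5,000/25,000 of the credit: $6,120 × 5,000/25,000 = $1,224.

$1,224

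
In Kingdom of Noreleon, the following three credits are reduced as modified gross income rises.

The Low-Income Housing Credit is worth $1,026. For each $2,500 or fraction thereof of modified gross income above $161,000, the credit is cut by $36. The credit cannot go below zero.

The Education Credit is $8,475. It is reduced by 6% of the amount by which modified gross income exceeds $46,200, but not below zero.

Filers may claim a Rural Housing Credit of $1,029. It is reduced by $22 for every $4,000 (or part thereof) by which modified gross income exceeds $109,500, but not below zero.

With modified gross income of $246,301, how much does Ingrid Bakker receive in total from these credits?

$259

Low-Income Housing Credit: income exceeds $161,000 by $85,301 → 35 increments × $36 = $1,260 ≥ base, so the credit is $0.
Education Credit: 6% of the $200,101 excess over $46,200 is $12,006.06 ≥ base, so the credit is $0.
Rural Housing Credit: income exceeds $109,500 by $136,801, which is 35 full-or-partial $4,000 increments; reduction = 35 × $22 = $770, leaving $259.
Total: $0 + $0 + $259 = $259.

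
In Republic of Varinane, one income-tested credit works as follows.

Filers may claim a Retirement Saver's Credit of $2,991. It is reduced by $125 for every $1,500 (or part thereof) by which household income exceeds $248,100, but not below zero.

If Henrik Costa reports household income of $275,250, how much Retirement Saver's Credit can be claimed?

$616

Retirement Saver's Credit: income exceeds $248,100 by $27,150, which is 19 full-or-partial $1,500 increments; reduction = 19 × $125 = $2,375, leaving $616.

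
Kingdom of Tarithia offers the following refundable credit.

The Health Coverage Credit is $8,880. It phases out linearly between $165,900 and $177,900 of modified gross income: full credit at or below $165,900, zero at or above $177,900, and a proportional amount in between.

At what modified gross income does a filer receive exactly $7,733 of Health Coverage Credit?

$167,450

$7,733 is 7,733/8,880 of the full $8,880, so 1,147/8,880 of the $12,000 range has been used: income = $165,900 + $12,000 × 1,147/8,880 = $167,450.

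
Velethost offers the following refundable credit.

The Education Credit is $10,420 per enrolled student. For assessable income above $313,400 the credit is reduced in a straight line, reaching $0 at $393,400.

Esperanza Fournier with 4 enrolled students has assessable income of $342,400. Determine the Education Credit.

Education Credit: base = 4 × $10,420 = $41,680. $342,400 is $29,000 into a $80,000 phase-out range, leaving 51,000/80,000 of the credit: $41,680 × 51,000/80,000 = $26,571.

$26,571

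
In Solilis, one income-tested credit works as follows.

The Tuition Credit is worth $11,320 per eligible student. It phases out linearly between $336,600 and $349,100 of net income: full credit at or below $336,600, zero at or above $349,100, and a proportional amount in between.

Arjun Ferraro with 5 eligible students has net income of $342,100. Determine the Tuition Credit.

$31,696

Tuition Credit: base = 5 × $11,320 = $56,600. $342,100 is $5,500 into a $12,500 phase-out range, leaving 7,000/12,500 of the credit: $56,600 × 7,000/12,500 = $31,696.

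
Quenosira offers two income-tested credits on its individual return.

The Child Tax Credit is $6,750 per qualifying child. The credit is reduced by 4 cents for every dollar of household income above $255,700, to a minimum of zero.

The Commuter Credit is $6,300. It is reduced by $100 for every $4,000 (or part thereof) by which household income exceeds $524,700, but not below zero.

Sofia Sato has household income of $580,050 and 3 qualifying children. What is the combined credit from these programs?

Child Tax Credit: base = 3 × $6,750 = $20,250. 4% of the $324,350 excess over $255,700 is $12,974; credit = $20,250 − $12,974 = $7,276.
Commuter Credit: income exceeds $524,700 by $55,350, which is 14 full-or-partial $4,000 increments; reduction = 14 × $100 = $1,400, leaving $4,900.
Total: $7,276 + $4,900 = $12,176.

$12,176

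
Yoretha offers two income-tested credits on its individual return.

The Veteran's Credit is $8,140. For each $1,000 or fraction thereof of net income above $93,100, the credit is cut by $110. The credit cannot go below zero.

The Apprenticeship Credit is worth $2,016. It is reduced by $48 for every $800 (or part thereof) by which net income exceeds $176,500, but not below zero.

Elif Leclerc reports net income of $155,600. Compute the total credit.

$3,226

Veteran's Credit: income exceeds $93,100 by $62,500, which is 63 full-or-partial $1,000 increments; reduction = 63 × $110 = $6,930, leaving $1,210.
Apprenticeship Credit: $155,600 is at or below the $176,500 threshold, so the full $2,016 applies.
Total: $1,210 + $2,016 = $3,226.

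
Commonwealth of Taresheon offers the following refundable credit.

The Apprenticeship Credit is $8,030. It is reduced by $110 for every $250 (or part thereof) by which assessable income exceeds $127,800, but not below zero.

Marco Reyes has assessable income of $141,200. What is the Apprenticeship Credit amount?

Apprenticeship Credit: income exceeds $127,800 by $13,400, which is 54 full-or-partial $250 increments; reduction = 54 × $110 = $5,940, leaving $2,090.

$2,090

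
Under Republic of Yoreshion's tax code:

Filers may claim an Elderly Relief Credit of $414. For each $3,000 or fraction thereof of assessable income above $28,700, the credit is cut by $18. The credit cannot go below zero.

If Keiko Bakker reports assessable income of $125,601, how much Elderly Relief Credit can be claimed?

Elderly Relief Credit: income exceeds $28,700 by $96,901 → 33 increments × $18 = $594 ≥ base, so the credit is $0.

$0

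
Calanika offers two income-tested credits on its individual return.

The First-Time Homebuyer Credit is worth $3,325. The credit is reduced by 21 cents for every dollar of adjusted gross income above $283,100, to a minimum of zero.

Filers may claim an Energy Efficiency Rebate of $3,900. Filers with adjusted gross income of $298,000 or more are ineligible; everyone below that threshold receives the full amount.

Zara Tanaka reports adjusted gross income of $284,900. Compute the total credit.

$6,847

First-Time Homebuyer Credit: 21% of the $1,800 excess over $283,100 is $378; credit = $3,325 − $378 = $2,947.
Energy Efficiency Rebate: $284,900 is below the $298,000 cutoff, so the full $3,900 applies.
Total: $2,947 + $3,900 = $6,847.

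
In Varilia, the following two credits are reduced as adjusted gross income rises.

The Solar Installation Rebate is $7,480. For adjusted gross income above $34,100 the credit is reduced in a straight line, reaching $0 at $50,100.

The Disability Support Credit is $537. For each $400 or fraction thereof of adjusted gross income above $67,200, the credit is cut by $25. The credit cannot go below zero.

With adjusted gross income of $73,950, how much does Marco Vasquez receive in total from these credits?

$112

Solar Installation Rebate: $73,950 is at or above $50,100, so the credit is $0.
Disability Support Credit: income exceeds $67,200 by $6,750, which is 17 full-or-partial $400 increments; reduction = 17 × $25 = $425, leaving $112.
Total: $0 + $112 = $112.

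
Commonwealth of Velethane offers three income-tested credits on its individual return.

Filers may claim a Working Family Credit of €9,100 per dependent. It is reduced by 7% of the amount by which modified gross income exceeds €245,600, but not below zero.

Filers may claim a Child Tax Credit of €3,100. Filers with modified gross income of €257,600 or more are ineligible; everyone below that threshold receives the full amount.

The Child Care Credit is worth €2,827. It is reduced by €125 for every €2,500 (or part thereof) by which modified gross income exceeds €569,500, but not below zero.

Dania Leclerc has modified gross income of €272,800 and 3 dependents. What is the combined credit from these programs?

€28,223

Working Family Credit: base = 3 × €9,100 = €27,300. 7% of the €27,200 excess over €245,600 is €1,904; credit = €27,300 − €1,904 = €25,396.
Child Tax Credit: €272,800 meets or exceeds the €257,600 cutoff, so the credit is €0.
Child Care Credit: €272,800 is at or below the €569,500 threshold, so the full €2,827 applies.
Total: €25,396 + €0 + €2,827 = €28,223.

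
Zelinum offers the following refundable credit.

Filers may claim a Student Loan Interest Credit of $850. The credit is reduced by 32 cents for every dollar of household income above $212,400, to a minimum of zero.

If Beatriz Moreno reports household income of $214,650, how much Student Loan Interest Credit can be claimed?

Student Loan Interest Credit: 32% of the $2,250 excess over $212,400 is $720; credit = $850 − $720 = $130.

$130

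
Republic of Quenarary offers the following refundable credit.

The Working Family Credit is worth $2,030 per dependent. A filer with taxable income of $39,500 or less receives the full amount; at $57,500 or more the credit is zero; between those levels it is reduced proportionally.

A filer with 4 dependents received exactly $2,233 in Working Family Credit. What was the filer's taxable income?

$52,550

Full credit = 4 × $2,030 = $8,120.
$2,233 is 2,233/8,120 of the full $8,120, so 5,887/8,120 of the $18,000 range has been used: income = $39,500 + $18,000 × 5,887/8,120 = $52,550.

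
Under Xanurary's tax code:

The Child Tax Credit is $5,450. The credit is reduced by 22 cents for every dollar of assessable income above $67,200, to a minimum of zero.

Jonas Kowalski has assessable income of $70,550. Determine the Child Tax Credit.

Child Tax Credit: 22% of the $3,350 excess over $67,200 is $737; credit = $5,450 − $737 = $4,713.

$4,713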